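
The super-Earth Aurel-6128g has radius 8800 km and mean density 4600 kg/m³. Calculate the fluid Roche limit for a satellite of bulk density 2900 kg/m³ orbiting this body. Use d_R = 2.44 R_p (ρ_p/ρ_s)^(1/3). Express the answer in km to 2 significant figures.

d_R = 2.44 × 8800 km × (4600/2900)^(1/3)
    = 25000 km

25000 km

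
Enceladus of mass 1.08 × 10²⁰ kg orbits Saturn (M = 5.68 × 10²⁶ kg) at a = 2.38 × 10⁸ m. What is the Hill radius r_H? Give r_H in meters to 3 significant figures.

r_H ≈ a (m/3M)^(1/3)
    = (2.38 × 10⁸) × (1.08 × 10²⁰ / (3 × 5.68 × 10²⁶))^(1/3)
    = 9.49 × 10⁵ m

9.49 × 10⁵ m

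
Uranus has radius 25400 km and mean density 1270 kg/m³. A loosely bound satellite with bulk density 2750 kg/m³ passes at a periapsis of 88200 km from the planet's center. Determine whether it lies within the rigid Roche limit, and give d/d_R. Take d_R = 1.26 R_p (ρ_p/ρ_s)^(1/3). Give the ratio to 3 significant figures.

outside; d/d_R ≈ 3.57

d_R = 1.26 × (25400 km) × (1270/2750)^(1/3) = 24740 km
d/d_R = (88200) / (24740) = 3.57
Since d/d_R > 1, the body is outside the Roche limit.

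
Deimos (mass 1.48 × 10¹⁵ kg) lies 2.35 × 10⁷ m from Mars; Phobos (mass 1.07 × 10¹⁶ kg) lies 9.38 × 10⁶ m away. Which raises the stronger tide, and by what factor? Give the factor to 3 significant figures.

Tidal acceleration ∝ M/d³, so compare M/d³ for each.
Deimos: (1.48 × 10¹⁵) / (2.35 × 10⁷)³ = 1.140 × 10⁻⁷
Phobos: (1.07 × 10¹⁶) / (9.38 × 10⁶)³ = 1.297 × 10⁻⁵
Ratio (larger/smaller) = 114

Phobos, by a factor of ≈ 114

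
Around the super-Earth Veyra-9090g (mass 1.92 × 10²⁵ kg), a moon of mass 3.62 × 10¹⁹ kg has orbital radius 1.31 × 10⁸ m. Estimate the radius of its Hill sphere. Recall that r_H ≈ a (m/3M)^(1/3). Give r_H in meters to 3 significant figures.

r_H ≈ a (m/3M)^(1/3)
    = (1.31 × 10⁸) × (3.62 × 10¹⁹ / (3 × 1.92 × 10²⁵))^(1/3)
    = 1.12 × 10⁶ m

1.12 × 10⁶ m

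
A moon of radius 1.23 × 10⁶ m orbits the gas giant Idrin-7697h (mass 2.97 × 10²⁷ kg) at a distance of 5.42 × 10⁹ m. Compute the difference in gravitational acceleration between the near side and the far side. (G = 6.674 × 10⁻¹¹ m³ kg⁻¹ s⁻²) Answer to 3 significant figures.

6.13 × 10⁻⁶ m/s²

The field gradient is 2GM/d³; across the full diameter 2r the difference is 4GMr/d³.
a_tidal = 4GMr/d³
        = 4 × (6.674 × 10⁻¹¹) × (2.97 × 10²⁷) × (1.23 × 10⁶) / (5.42 × 10⁹)³
        = 6.13 × 10⁻⁶ m/s²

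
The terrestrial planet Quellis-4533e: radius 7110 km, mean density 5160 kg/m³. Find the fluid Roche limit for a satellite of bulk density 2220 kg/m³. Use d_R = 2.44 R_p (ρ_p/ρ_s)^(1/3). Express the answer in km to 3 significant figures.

23000 km

d_R = 2.44 × 7110 km × (5160/2220)^(1/3)
    = 23000 km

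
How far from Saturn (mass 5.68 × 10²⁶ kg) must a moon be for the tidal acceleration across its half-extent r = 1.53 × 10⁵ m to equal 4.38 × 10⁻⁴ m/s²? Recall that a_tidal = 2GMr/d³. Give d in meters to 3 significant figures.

2.98 × 10⁸ m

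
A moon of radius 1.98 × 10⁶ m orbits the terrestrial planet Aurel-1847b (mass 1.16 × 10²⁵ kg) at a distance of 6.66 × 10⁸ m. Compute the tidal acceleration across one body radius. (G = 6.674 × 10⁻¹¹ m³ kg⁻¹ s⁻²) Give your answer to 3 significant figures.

Differencing GM/(d−r)² and GM/d² to first order in r/d gives 2GMr/d³.
Δa = 2GMr/d³
   = 2 × (6.674 × 10⁻¹¹) × (1.16 × 10²⁵) × (1.98 × 10⁶) / (6.66 × 10⁸)³
   = 1.04 × 10⁻⁵ m/s²

1.04 × 10⁻⁵ m/s²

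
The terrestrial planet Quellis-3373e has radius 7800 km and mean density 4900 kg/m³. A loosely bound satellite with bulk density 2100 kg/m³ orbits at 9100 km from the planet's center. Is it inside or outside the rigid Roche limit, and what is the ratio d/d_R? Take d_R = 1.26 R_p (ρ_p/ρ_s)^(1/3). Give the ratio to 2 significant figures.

inside; d/d_R ≈ 0.70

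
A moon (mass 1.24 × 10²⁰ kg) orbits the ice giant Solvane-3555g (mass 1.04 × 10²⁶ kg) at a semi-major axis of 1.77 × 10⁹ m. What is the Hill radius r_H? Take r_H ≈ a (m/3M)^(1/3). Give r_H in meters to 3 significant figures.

1.30 × 10⁷ m

r_H ≈ a (m/3M)^(1/3)
    = (1.77 × 10⁹) × (1.24 × 10²⁰ / (3 × 1.04 × 10²⁶))^(1/3)
    = 1.30 × 10⁷ m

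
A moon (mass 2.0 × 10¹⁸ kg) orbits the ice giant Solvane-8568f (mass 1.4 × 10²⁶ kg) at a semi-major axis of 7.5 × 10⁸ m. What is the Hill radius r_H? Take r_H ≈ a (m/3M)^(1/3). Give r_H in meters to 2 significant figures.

r_H ≈ a (m/3M)^(1/3)
    = (7.5 × 10⁸) × (2.0 × 10¹⁸ / (3 × 1.4 × 10²⁶))^(1/3)
    = 1.3 × 10⁶ m

1.3 × 10⁶ m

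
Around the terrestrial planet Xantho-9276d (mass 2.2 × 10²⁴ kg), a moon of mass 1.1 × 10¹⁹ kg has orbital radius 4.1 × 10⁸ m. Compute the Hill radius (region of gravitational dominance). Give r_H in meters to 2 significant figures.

4.9 × 10⁶ m

r_H ≈ a (m/3M)^(1/3)
    = (4.1 × 10⁸) × (1.1 × 10¹⁹ / (3 × 2.2 × 10²⁴))^(1/3)
    = 4.9 × 10⁶ m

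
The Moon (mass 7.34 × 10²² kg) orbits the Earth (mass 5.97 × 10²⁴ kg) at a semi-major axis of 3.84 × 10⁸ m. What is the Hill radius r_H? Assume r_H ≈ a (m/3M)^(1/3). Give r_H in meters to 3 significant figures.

6.15 × 10⁷ m

r_H ≈ a (m/3M)^(1/3)
    = (3.84 × 10⁸) × (7.34 × 10²² / (3 × 5.97 × 10²⁴))^(1/3)
    = 6.15 × 10⁷ m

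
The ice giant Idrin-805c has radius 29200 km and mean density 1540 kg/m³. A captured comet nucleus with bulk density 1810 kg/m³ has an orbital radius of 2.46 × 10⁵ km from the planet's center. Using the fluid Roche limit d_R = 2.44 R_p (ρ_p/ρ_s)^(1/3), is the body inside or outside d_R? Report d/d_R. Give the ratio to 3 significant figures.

outside; d/d_R ≈ 3.64

d_R = 2.44 × (29200 km) × (1540/1810)^(1/3) = 67510 km
d/d_R = (2.46 × 10⁵) / (67510) = 3.64
Since d/d_R > 1, the body is outside the Roche limit.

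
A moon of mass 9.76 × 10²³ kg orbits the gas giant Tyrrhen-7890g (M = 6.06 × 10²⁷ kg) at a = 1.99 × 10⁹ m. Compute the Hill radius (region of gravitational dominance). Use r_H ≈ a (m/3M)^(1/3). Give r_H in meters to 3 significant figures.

7.51 × 10⁷ m

r_H ≈ a (m/3M)^(1/3)
    = (1.99 × 10⁹) × (9.76 × 10²³ / (3 × 6.06 × 10²⁷))^(1/3)
    = 7.51 × 10⁷ m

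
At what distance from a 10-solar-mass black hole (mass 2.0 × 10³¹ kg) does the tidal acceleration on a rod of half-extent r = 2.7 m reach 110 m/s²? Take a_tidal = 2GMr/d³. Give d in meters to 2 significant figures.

2GMr/d³ = a_tidal  ⇒  d = (2GMr / a_tidal)^(1/3)
d = (2 × 6.674×10⁻¹¹ × (2.0 × 10³¹) × (2.7) / (110))^(1/3)
  = 4.0 × 10⁶ m

4.0 × 10⁶ m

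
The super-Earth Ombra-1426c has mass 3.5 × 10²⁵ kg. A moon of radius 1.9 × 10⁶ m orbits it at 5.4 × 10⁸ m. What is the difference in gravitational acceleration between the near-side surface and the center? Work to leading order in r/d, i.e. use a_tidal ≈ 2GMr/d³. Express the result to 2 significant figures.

5.6 × 10⁻⁵ m/s²

Δg = 2GMr/d³
   = 2 × (6.674 × 10⁻¹¹) × (3.5 × 10²⁵) × (1.9 × 10⁶) / (5.4 × 10⁸)³
   = 5.6 × 10⁻⁵ m/s²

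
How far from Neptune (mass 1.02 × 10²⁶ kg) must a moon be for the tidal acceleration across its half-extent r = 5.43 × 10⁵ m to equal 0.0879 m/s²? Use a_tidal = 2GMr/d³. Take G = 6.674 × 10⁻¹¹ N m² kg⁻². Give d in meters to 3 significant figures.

4.38 × 10⁷ m

2GMr/d³ = a_tidal  ⇒  d = (2GMr / a_tidal)^(1/3)
d = (2 × 6.674×10⁻¹¹ × (1.02 × 10²⁶) × (5.43 × 10⁵) / (0.0879))^(1/3)
  = 4.38 × 10⁷ m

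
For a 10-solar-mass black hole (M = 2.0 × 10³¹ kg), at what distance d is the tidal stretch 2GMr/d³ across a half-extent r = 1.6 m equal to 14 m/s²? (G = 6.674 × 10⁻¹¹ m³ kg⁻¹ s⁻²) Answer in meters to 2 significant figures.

6.7 × 10⁶ m

2GMr/d³ = a_tidal  ⇒  d = (2GMr / a_tidal)^(1/3)
d = (2 × 6.674×10⁻¹¹ × (2.0 × 10³¹) × (1.6) / (14))^(1/3)
  = 6.7 × 10⁶ m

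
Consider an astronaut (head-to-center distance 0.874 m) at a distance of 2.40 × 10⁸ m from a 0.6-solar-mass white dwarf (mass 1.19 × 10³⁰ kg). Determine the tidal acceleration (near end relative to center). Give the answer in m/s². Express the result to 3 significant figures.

Δa = 2GMr/d³
   = 2 × (6.674 × 10⁻¹¹) × (1.19 × 10³⁰) × (0.874) / (2.40 × 10⁸)³
   = 1.00 × 10⁻⁵ m/s²

1.00 × 10⁻⁵ m/s²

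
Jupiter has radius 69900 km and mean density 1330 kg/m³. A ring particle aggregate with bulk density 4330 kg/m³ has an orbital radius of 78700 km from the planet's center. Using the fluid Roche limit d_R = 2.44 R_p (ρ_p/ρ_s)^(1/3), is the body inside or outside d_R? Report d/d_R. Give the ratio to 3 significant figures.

inside; d/d_R ≈ 0.684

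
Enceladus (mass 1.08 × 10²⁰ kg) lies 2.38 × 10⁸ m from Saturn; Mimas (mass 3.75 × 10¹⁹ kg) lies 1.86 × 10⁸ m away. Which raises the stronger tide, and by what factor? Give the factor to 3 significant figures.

Compare M/d³ for the two perturbers:
Enceladus: (1.08 × 10²⁰) / (2.38 × 10⁸)³ = 8.011 × 10⁻⁶
Mimas: (3.75 × 10¹⁹) / (1.86 × 10⁸)³ = 5.828 × 10⁻⁶
Ratio (larger/smaller) = 1.37

Enceladus, by a factor of ≈ 1.37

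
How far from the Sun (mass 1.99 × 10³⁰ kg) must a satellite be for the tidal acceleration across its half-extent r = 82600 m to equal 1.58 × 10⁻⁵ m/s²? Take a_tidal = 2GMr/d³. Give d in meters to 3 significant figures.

1.12 × 10¹⁰ m

2GMr/d³ = a_tidal  ⇒  d = (2GMr / a_tidal)^(1/3)
d = (2 × 6.674×10⁻¹¹ × (1.99 × 10³⁰) × (82600) / (1.58 × 10⁻⁵))^(1/3)
  = 1.12 × 10¹⁰ m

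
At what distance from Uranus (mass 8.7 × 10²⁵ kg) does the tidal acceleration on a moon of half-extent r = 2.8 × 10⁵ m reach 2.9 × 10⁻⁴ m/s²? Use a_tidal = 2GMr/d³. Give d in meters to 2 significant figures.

2.2 × 10⁸ m

2GMr/d³ = a_tidal  ⇒  d = (2GMr / a_tidal)^(1/3)
d = (2 × 6.674×10⁻¹¹ × (8.7 × 10²⁵) × (2.8 × 10⁵) / (2.9 × 10⁻⁴))^(1/3)
  = 2.2 × 10⁸ m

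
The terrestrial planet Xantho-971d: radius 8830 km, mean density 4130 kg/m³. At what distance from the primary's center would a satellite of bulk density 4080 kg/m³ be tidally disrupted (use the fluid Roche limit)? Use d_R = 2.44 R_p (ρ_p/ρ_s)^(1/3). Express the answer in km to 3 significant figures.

d_R = 2.44 × 8830 km × (4130/4080)^(1/3)
    = 21600 km

21600 km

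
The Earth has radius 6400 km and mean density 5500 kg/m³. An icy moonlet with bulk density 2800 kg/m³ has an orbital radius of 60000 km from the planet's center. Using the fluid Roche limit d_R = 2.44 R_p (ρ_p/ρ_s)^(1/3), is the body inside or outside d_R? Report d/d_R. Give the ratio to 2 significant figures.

outside; d/d_R ≈ 3.1

d_R = 2.44 × (6400 km) × (5500/2800)^(1/3) = 19560 km
d/d_R = (60000) / (19560) = 3.1
Since d/d_R > 1, the body is outside the Roche limit.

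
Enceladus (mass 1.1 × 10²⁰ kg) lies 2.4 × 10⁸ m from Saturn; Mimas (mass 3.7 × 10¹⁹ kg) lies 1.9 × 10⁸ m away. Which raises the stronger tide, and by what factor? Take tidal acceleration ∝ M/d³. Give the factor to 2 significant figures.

Tidal acceleration ∝ M/d³, so compare M/d³ for each.
Enceladus: (1.1 × 10²⁰) / (2.4 × 10⁸)³ = 7.957 × 10⁻⁶
Mimas: (3.7 × 10¹⁹) / (1.9 × 10⁸)³ = 5.394 × 10⁻⁶
Ratio (larger/smaller) = 1.5

Enceladus, by a factor of ≈ 1.5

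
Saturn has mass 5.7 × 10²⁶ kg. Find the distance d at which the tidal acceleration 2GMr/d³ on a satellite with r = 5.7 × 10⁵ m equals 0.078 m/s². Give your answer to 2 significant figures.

8.2 × 10⁷ m

2GMr/d³ = a_tidal  ⇒  d = (2GMr / a_tidal)^(1/3)
d = (2 × 6.674×10⁻¹¹ × (5.7 × 10²⁶) × (5.7 × 10⁵) / (0.078))^(1/3)
  = 8.2 × 10⁷ m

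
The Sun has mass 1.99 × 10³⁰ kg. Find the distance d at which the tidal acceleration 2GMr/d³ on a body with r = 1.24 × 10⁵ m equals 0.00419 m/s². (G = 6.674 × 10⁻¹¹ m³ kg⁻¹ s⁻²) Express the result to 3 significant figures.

2GMr/d³ = a_tidal  ⇒  d = (2GMr / a_tidal)^(1/3)
d = (2 × 6.674×10⁻¹¹ × (1.99 × 10³⁰) × (1.24 × 10⁵) / (0.00419))^(1/3)
  = 1.99 × 10⁹ m

1.99 × 10⁹ m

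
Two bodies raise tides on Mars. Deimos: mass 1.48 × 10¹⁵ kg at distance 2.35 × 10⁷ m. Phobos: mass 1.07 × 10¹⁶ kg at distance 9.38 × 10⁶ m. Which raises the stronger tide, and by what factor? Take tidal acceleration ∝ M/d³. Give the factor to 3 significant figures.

Phobos, by a factor of ≈ 114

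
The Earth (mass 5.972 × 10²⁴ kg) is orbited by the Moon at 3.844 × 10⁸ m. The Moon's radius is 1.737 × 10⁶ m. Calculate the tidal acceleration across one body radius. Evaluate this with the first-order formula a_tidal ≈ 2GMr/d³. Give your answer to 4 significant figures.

2.438 × 10⁻⁵ m/s²

Δg = 2GMr/d³
   = 2 × (6.674 × 10⁻¹¹) × (5.972 × 10²⁴) × (1.737 × 10⁶) / (3.844 × 10⁸)³
   = 2.438 × 10⁻⁵ m/s²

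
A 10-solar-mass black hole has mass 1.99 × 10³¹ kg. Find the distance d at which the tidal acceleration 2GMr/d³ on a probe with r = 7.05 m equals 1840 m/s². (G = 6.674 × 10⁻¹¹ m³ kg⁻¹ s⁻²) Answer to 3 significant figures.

2.17 × 10⁶ m

2GMr/d³ = a_tidal  ⇒  d = (2GMr / a_tidal)^(1/3)
d = (2 × 6.674×10⁻¹¹ × (1.99 × 10³¹) × (7.05) / (1840))^(1/3)
  = 2.17 × 10⁶ m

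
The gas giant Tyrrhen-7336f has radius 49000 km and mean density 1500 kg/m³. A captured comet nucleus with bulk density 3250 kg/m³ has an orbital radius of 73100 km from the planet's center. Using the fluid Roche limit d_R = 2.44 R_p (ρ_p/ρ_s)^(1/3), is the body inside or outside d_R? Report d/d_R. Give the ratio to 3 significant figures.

inside; d/d_R ≈ 0.791

d_R = 2.44 × (49000 km) × (1500/3250)^(1/3) = 92400 km
d/d_R = (73100) / (92400) = 0.791
Since d/d_R < 1, the body is inside the Roche limit.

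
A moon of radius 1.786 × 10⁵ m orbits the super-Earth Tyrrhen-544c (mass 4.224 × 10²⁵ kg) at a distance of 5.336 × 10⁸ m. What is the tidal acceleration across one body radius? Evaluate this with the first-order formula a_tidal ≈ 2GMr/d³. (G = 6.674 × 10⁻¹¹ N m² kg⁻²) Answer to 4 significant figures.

6.628 × 10⁻⁶ m/s²

Δg = 2GMr/d³
   = 2 × (6.674 × 10⁻¹¹) × (4.224 × 10²⁵) × (1.786 × 10⁵) / (5.336 × 10⁸)³
   = 6.628 × 10⁻⁶ m/s²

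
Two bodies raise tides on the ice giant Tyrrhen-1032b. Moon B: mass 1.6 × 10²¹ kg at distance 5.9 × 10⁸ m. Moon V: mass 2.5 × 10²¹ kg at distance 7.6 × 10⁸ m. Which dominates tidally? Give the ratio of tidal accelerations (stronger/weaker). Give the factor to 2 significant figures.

Tidal stretch scales as M/d³; compute that for each body.
Moon B: (1.6 × 10²¹) / (5.9 × 10⁸)³ = 7.790 × 10⁻⁶
Moon V: (2.5 × 10²¹) / (7.6 × 10⁸)³ = 5.695 × 10⁻⁶
Ratio (larger/smaller) = 1.4

Moon B, by a factor of ≈ 1.4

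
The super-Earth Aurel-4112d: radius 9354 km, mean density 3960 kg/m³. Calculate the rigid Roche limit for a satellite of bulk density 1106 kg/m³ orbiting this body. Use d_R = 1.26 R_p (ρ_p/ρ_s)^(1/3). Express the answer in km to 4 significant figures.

18030 km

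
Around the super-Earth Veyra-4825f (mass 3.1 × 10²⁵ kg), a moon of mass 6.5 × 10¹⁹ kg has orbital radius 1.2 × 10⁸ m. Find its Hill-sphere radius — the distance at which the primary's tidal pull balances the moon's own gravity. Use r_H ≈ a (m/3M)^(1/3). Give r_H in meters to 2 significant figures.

r_H ≈ a (m/3M)^(1/3)
    = (1.2 × 10⁸) × (6.5 × 10¹⁹ / (3 × 3.1 × 10²⁵))^(1/3)
    = 1.1 × 10⁶ m

1.1 × 10⁶ m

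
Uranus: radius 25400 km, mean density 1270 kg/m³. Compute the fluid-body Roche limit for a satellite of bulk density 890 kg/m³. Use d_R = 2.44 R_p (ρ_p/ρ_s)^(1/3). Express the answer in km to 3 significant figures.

d_R = 2.44 × 25400 km × (1270/890)^(1/3)
    = 69800 km

69800 km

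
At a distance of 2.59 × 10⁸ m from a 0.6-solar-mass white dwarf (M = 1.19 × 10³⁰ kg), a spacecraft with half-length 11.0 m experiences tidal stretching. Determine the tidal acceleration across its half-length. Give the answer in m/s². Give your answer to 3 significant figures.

The tidal stretch is the gradient of GM/d² times the body's extent r, hence the 1/d³ dependence.
Δa = 2GMr/d³
   = 2 × (6.674 × 10⁻¹¹) × (1.19 × 10³⁰) × (11.0) / (2.59 × 10⁸)³
   = 1.01 × 10⁻⁴ m/s²

1.01 × 10⁻⁴ m/s²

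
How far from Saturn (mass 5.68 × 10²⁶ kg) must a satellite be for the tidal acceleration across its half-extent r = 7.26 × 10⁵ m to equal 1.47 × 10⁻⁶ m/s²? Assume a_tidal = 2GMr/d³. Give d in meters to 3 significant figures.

2GMr/d³ = a_tidal  ⇒  d = (2GMr / a_tidal)^(1/3)
d = (2 × 6.674×10⁻¹¹ × (5.68 × 10²⁶) × (7.26 × 10⁵) / (1.47 × 10⁻⁶))^(1/3)
  = 3.35 × 10⁹ m

3.35 × 10⁹ m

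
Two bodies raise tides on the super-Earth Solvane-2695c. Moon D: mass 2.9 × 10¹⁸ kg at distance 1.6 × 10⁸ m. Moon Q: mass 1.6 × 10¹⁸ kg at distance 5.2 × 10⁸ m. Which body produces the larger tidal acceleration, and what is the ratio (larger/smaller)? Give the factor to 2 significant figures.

Moon D, by a factor of ≈ 62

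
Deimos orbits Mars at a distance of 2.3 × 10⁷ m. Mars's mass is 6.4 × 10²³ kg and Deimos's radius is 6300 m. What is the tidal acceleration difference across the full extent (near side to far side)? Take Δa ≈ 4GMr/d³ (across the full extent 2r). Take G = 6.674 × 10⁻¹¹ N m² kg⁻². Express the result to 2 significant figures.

a_tidal = 4GMr/d³
        = 4 × (6.674 × 10⁻¹¹) × (6.4 × 10²³) × (6300) / (2.3 × 10⁷)³
        = 8.8 × 10⁻⁵ m/s²

8.8 × 10⁻⁵ m/s²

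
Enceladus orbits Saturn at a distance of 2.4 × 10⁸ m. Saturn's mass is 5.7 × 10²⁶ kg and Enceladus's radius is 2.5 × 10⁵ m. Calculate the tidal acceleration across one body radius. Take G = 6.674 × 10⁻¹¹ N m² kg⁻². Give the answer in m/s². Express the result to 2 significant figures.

1.4 × 10⁻³ m/s²

Δg = 2GMr/d³
   = 2 × (6.674 × 10⁻¹¹) × (5.7 × 10²⁶) × (2.5 × 10⁵) / (2.4 × 10⁸)³
   = 1.4 × 10⁻³ m/s²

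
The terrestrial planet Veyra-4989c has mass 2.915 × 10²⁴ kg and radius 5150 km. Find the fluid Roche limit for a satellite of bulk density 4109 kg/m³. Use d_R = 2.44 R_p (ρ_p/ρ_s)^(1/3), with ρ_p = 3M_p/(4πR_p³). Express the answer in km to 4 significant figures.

ρ_p = 3M_p/(4πR_p³) = 3 × (2.915 × 10²⁴) / (4π × (5.150 × 10⁶ m)³) = 5095 kg/m³
d_R = 2.44 × 5150 km × (5095/4109)^(1/3)
    = 13500 km

13500 km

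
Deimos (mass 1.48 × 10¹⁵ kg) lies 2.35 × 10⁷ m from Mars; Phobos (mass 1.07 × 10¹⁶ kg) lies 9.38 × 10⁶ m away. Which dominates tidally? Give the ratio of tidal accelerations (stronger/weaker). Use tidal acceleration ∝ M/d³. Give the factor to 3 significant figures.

Phobos, by a factor of ≈ 114

Tidal acceleration ∝ M/d³, so compare M/d³ for each.
Deimos: (1.48 × 10¹⁵) / (2.35 × 10⁷)³ = 1.140 × 10⁻⁷
Phobos: (1.07 × 10¹⁶) / (9.38 × 10⁶)³ = 1.297 × 10⁻⁵
Ratio (larger/smaller) = 114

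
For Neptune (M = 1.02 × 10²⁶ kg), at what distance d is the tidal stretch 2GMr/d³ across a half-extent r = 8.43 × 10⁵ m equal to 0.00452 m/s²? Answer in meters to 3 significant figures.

2GMr/d³ = a_tidal  ⇒  d = (2GMr / a_tidal)^(1/3)
d = (2 × 6.674×10⁻¹¹ × (1.02 × 10²⁶) × (8.43 × 10⁵) / (0.00452))^(1/3)
  = 1.36 × 10⁸ m

1.36 × 10⁸ m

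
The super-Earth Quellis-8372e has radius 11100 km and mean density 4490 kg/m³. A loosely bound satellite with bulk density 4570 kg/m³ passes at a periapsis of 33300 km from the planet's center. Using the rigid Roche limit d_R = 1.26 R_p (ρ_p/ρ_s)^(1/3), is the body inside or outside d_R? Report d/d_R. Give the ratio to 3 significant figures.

outside; d/d_R ≈ 2.40

d_R = 1.26 × (11100 km) × (4490/4570)^(1/3) = 13900 km
d/d_R = (33300) / (13900) = 2.40
Since d/d_R > 1, the body is outside the Roche limit.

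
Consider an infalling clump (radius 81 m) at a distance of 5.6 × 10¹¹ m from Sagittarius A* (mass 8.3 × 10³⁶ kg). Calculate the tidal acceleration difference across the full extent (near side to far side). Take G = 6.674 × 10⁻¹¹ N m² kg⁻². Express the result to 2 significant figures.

a_tidal = 4GMr/d³
        = 4 × (6.674 × 10⁻¹¹) × (8.3 × 10³⁶) × (81) / (5.6 × 10¹¹)³
        = 1.0 × 10⁻⁶ m/s²

1.0 × 10⁻⁶ m/s²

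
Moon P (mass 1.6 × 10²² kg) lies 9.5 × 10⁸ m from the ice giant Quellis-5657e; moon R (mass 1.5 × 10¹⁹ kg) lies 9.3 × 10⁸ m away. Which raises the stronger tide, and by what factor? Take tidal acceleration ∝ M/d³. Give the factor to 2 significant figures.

Compare M/d³ for the two perturbers:
Moon P: (1.6 × 10²²) / (9.5 × 10⁸)³ = 1.866 × 10⁻⁵
Moon R: (1.5 × 10¹⁹) / (9.3 × 10⁸)³ = 1.865 × 10⁻⁸
Ratio (larger/smaller) = 1000

Moon P, by a factor of ≈ 1000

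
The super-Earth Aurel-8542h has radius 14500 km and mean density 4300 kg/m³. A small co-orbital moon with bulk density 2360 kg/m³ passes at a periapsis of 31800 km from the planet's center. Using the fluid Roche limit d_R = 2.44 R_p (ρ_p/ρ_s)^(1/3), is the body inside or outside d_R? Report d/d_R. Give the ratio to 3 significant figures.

inside; d/d_R ≈ 0.736

d_R = 2.44 × (14500 km) × (4300/2360)^(1/3) = 43210 km
d/d_R = (31800) / (43210) = 0.736
Since d/d_R < 1, the body is inside the Roche limit.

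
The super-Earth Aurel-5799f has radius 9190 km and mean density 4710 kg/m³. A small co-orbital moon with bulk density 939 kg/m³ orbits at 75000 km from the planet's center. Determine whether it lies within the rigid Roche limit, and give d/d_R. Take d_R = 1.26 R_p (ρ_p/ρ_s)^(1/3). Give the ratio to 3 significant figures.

outside; d/d_R ≈ 3.78

d_R = 1.26 × (9190 km) × (4710/939)^(1/3) = 19820 km
d/d_R = (75000) / (19820) = 3.78
Since d/d_R > 1, the body is outside the Roche limit.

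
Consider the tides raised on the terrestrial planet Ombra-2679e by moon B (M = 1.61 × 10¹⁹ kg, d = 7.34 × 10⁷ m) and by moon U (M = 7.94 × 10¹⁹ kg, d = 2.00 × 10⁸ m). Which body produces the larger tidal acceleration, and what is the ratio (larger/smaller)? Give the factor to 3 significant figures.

Moon B, by a factor of ≈ 4.10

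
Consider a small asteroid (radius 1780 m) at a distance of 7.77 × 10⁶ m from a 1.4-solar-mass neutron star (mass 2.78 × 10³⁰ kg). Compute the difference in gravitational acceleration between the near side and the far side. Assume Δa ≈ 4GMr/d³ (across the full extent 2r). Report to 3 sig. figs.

2.82 × 10³ m/s²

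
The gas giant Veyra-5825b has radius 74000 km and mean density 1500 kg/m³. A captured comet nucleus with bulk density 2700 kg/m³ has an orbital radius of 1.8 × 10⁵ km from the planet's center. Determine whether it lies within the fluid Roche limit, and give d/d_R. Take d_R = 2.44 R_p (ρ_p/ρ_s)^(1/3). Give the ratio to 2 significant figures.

outside; d/d_R ≈ 1.2

d_R = 2.44 × (74000 km) × (1500/2700)^(1/3) = 1.484 × 10⁵ km
d/d_R = (1.8 × 10⁵) / (1.484 × 10⁵) = 1.2
Since d/d_R > 1, the body is outside the Roche limit.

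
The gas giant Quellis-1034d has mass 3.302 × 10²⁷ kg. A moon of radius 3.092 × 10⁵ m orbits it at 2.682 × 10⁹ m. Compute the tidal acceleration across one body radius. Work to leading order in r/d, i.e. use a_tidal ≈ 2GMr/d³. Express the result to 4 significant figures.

7.064 × 10⁻⁶ m/s²

Δa = 2GMr/d³
   = 2 × (6.674 × 10⁻¹¹) × (3.302 × 10²⁷) × (3.092 × 10⁵) / (2.682 × 10⁹)³
   = 7.064 × 10⁻⁶ m/s²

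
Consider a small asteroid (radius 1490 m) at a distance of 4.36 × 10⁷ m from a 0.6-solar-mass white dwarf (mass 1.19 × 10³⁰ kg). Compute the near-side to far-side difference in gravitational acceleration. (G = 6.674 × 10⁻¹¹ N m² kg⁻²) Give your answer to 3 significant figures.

5.71 m/s²

Near-to-far spans 2r, so the tidal difference is twice the near-to-center value: 4GMr/d³.
Δa = 4GMr/d³
   = 4 × (6.674 × 10⁻¹¹) × (1.19 × 10³⁰) × (1490) / (4.36 × 10⁷)³
   = 5.71 m/s²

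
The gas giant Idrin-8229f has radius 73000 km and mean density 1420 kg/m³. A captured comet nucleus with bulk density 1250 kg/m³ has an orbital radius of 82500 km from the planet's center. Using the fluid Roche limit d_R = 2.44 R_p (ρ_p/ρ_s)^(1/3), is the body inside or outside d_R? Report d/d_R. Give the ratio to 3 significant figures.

inside; d/d_R ≈ 0.444

d_R = 2.44 × (73000 km) × (1420/1250)^(1/3) = 1.859 × 10⁵ km
d/d_R = (82500) / (1.859 × 10⁵) = 0.444
Since d/d_R < 1, the body is inside the Roche limit.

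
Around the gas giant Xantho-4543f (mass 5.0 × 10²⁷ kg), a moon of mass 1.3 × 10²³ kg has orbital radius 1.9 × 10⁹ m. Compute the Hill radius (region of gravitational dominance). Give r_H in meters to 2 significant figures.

3.9 × 10⁷ m

r_H ≈ a (m/3M)^(1/3)
    = (1.9 × 10⁹) × (1.3 × 10²³ / (3 × 5.0 × 10²⁷))^(1/3)
    = 3.9 × 10⁷ m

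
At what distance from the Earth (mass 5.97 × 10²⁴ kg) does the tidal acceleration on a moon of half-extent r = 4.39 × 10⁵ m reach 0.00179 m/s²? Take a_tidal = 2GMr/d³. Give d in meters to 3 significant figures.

5.80 × 10⁷ m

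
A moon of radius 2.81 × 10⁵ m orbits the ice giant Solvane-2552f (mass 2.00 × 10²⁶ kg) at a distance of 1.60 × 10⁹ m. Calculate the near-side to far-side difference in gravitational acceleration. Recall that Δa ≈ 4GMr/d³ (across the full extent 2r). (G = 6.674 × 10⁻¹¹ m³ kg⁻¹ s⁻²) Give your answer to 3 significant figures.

The field gradient is 2GM/d³; across the full diameter 2r the difference is 4GMr/d³.
a_tidal = 4GMr/d³
        = 4 × (6.674 × 10⁻¹¹) × (2.00 × 10²⁶) × (2.81 × 10⁵) / (1.60 × 10⁹)³
        = 3.66 × 10⁻⁶ m/s²

3.66 × 10⁻⁶ m/s²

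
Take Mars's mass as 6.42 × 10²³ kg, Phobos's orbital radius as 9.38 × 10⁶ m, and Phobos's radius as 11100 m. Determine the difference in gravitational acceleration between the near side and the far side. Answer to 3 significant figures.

2.31 × 10⁻³ m/s²

Δg = 4GMr/d³
   = 4 × (6.674 × 10⁻¹¹) × (6.42 × 10²³) × (11100) / (9.38 × 10⁶)³
   = 2.31 × 10⁻³ m/s²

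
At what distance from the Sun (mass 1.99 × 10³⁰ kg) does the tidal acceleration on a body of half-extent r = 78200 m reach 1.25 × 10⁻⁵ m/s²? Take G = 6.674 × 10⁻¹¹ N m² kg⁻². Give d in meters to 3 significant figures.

1.18 × 10¹⁰ m

2GMr/d³ = a_tidal  ⇒  d = (2GMr / a_tidal)^(1/3)
d = (2 × 6.674×10⁻¹¹ × (1.99 × 10³⁰) × (78200) / (1.25 × 10⁻⁵))^(1/3)
  = 1.18 × 10¹⁰ m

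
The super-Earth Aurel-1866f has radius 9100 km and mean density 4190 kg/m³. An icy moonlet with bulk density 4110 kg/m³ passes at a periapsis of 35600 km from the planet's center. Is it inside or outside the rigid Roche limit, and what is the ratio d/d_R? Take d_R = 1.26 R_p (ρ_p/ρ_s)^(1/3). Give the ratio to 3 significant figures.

outside; d/d_R ≈ 3.08

d_R = 1.26 × (9100 km) × (4190/4110)^(1/3) = 11540 km
d/d_R = (35600) / (11540) = 3.08
Since d/d_R > 1, the body is outside the Roche limit.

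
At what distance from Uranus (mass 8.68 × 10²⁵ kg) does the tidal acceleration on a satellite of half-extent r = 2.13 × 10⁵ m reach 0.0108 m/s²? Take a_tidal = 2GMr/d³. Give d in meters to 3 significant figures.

6.11 × 10⁷ m

2GMr/d³ = a_tidal  ⇒  d = (2GMr / a_tidal)^(1/3)
d = (2 × 6.674×10⁻¹¹ × (8.68 × 10²⁵) × (2.13 × 10⁵) / (0.0108))^(1/3)
  = 6.11 × 10⁷ m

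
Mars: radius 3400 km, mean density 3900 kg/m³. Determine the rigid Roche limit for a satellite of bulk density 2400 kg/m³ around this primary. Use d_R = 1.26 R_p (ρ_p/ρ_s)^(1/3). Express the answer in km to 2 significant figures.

5000 km

d_R = 1.26 × 3400 km × (3900/2400)^(1/3)
    = 5000 km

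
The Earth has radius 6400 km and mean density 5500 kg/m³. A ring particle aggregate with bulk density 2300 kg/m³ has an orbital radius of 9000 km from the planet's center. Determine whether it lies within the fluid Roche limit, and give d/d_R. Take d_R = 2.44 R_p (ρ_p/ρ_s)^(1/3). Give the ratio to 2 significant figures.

inside; d/d_R ≈ 0.43

d_R = 2.44 × (6400 km) × (5500/2300)^(1/3) = 20880 km
d/d_R = (9000) / (20880) = 0.43
Since d/d_R < 1, the body is inside the Roche limit.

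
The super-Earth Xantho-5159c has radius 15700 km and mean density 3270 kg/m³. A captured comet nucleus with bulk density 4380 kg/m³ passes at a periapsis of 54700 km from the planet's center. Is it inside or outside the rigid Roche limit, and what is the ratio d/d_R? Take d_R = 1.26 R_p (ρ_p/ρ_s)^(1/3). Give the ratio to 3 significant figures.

d_R = 1.26 × (15700 km) × (3270/4380)^(1/3) = 17950 km
d/d_R = (54700) / (17950) = 3.05
Since d/d_R > 1, the body is outside the Roche limit.

outside; d/d_R ≈ 3.05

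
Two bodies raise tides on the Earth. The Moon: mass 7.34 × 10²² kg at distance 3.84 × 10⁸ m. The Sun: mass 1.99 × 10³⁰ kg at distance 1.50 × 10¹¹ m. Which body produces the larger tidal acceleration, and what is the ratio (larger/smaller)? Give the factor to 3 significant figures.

The Moon, by a factor of ≈ 2.20

The tide-raising term goes as M/d³ (the gradient of a 1/d² field).
The Moon: (7.34 × 10²²) / (3.84 × 10⁸)³ = 1.296 × 10⁻³
The Sun: (1.99 × 10³⁰) / (1.50 × 10¹¹)³ = 5.896 × 10⁻⁴
Ratio (larger/smaller) = 2.20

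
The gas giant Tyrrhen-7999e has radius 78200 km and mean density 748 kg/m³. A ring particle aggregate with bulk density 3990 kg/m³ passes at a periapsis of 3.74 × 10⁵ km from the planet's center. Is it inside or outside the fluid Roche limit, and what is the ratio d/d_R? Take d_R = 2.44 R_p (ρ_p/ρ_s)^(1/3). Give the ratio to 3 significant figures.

outside; d/d_R ≈ 3.42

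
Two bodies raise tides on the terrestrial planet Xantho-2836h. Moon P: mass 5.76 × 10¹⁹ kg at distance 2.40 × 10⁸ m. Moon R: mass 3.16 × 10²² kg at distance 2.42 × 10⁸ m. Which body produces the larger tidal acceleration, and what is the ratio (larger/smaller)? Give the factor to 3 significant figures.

Tidal acceleration ∝ M/d³, so compare M/d³ for each.
Moon P: (5.76 × 10¹⁹) / (2.40 × 10⁸)³ = 4.167 × 10⁻⁶
Moon R: (3.16 × 10²²) / (2.42 × 10⁸)³ = 2.230 × 10⁻³
Ratio (larger/smaller) = 535

Moon R, by a factor of ≈ 535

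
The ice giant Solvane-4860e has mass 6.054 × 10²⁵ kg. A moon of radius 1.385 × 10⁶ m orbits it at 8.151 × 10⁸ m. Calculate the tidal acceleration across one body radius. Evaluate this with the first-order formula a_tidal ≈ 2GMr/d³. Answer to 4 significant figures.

Δa = 2GMr/d³
   = 2 × (6.674 × 10⁻¹¹) × (6.054 × 10²⁵) × (1.385 × 10⁶) / (8.151 × 10⁸)³
   = 2.067 × 10⁻⁵ m/s²

2.067 × 10⁻⁵ m/s²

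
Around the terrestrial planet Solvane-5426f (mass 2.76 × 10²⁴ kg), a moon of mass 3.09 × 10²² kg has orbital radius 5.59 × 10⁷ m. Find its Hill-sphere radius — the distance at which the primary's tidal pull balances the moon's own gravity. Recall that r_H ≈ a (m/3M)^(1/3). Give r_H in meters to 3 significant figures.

8.67 × 10⁶ m

r_H ≈ a (m/3M)^(1/3)
    = (5.59 × 10⁷) × (3.09 × 10²² / (3 × 2.76 × 10²⁴))^(1/3)
    = 8.67 × 10⁶ m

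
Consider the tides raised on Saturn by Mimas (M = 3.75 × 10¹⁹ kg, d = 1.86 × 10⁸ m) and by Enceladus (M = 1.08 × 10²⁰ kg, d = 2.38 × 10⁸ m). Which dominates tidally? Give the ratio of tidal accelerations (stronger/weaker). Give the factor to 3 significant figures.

Compare M/d³ for the two perturbers:
Mimas: (3.75 × 10¹⁹) / (1.86 × 10⁸)³ = 5.828 × 10⁻⁶
Enceladus: (1.08 × 10²⁰) / (2.38 × 10⁸)³ = 8.011 × 10⁻⁶
Ratio (larger/smaller) = 1.37

Enceladus, by a factor of ≈ 1.37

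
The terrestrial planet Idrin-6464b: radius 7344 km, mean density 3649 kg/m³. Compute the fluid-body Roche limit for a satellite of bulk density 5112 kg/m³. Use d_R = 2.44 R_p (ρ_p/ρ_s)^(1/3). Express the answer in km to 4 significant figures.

16010 km

d_R = 2.44 × 7344 km × (3649/5112)^(1/3)
    = 16010 km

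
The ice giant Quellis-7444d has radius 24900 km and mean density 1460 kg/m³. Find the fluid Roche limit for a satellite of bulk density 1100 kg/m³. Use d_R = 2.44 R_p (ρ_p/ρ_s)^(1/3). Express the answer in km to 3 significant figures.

66800 km

d_R = 2.44 × 24900 km × (1460/1100)^(1/3)
    = 66800 km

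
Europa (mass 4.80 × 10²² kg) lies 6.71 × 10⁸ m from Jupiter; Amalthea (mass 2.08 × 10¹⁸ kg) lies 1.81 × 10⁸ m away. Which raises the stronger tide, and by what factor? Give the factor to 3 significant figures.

The tide-raising term goes as M/d³ (the gradient of a 1/d² field).
Europa: (4.80 × 10²²) / (6.71 × 10⁸)³ = 1.589 × 10⁻⁴
Amalthea: (2.08 × 10¹⁸) / (1.81 × 10⁸)³ = 3.508 × 10⁻⁷
Ratio (larger/smaller) = 453

Europa, by a factor of ≈ 453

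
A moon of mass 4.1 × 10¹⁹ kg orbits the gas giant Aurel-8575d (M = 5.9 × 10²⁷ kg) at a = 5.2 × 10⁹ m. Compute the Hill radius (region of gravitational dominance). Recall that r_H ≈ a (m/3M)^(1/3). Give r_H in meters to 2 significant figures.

r_H ≈ a (m/3M)^(1/3)
    = (5.2 × 10⁹) × (4.1 × 10¹⁹ / (3 × 5.9 × 10²⁷))^(1/3)
    = 6.9 × 10⁶ m

6.9 × 10⁶ m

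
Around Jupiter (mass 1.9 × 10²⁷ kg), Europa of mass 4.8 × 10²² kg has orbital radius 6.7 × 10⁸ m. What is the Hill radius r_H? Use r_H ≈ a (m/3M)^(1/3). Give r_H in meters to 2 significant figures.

1.4 × 10⁷ m

r_H ≈ a (m/3M)^(1/3)
    = (6.7 × 10⁸) × (4.8 × 10²² / (3 × 1.9 × 10²⁷))^(1/3)
    = 1.4 × 10⁷ m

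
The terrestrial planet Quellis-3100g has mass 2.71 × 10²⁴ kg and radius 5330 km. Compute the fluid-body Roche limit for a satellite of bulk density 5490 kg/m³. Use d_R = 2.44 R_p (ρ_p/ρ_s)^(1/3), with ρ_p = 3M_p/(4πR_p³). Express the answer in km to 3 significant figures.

ρ_p = 3M_p/(4πR_p³) = 3 × (2.71 × 10²⁴) / (4π × (5.33 × 10⁶ m)³) = 4270 kg/m³
d_R = 2.44 × 5330 km × (4270/5490)^(1/3)
    = 12000 km

12000 km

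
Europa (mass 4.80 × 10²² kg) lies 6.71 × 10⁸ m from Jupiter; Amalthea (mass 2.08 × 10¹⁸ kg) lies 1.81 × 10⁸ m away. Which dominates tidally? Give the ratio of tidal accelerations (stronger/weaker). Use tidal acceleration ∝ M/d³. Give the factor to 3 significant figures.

Europa, by a factor of ≈ 453

Tidal acceleration ∝ M/d³, so compare M/d³ for each.
Europa: (4.80 × 10²²) / (6.71 × 10⁸)³ = 1.589 × 10⁻⁴
Amalthea: (2.08 × 10¹⁸) / (1.81 × 10⁸)³ = 3.508 × 10⁻⁷
Ratio (larger/smaller) = 453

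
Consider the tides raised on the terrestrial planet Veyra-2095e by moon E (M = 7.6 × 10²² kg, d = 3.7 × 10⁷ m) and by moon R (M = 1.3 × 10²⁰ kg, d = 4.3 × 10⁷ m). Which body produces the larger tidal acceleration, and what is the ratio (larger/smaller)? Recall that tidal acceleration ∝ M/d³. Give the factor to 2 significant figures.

Moon E, by a factor of ≈ 920

The tide-raising term goes as M/d³ (the gradient of a 1/d² field).
Moon E: (7.6 × 10²²) / (3.7 × 10⁷)³ = 1.500
Moon R: (1.3 × 10²⁰) / (4.3 × 10⁷)³ = 1.635 × 10⁻³
Ratio (larger/smaller) = 920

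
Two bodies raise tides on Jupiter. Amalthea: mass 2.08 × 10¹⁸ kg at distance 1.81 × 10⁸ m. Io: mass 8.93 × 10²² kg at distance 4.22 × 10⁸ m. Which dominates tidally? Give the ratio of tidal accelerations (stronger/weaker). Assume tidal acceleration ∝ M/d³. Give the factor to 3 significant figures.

Io, by a factor of ≈ 3390

Tidal acceleration ∝ M/d³, so compare M/d³ for each.
Amalthea: (2.08 × 10¹⁸) / (1.81 × 10⁸)³ = 3.508 × 10⁻⁷
Io: (8.93 × 10²²) / (4.22 × 10⁸)³ = 1.188 × 10⁻³
Ratio (larger/smaller) = 3390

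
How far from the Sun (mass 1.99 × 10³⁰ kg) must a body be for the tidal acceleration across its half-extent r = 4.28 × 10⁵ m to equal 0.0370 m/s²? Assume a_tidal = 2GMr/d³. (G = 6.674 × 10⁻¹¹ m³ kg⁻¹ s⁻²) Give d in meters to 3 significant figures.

2GMr/d³ = a_tidal  ⇒  d = (2GMr / a_tidal)^(1/3)
d = (2 × 6.674×10⁻¹¹ × (1.99 × 10³⁰) × (4.28 × 10⁵) / (0.0370))^(1/3)
  = 1.45 × 10⁹ m

1.45 × 10⁹ m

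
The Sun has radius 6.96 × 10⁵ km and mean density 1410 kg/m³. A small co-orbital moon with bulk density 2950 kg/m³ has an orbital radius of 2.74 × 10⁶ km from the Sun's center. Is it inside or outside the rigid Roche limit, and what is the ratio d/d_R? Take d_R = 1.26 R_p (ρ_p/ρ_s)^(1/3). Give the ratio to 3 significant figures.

d_R = 1.26 × (6.96 × 10⁵ km) × (1410/2950)^(1/3) = 6.857 × 10⁵ km
d/d_R = (2.74 × 10⁶) / (6.857 × 10⁵) = 4.00
Since d/d_R > 1, the body is outside the Roche limit.

outside; d/d_R ≈ 4.00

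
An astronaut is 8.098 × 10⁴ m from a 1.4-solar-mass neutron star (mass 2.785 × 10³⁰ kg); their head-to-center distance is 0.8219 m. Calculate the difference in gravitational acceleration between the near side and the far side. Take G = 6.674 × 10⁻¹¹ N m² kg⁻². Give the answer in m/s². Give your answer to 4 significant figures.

1.151 × 10⁶ m/s²

Near-to-far spans 2r, so the tidal difference is twice the near-to-center value: 4GMr/d³.
Δa = 4GMr/d³
   = 4 × (6.674 × 10⁻¹¹) × (2.785 × 10³⁰) × (0.8219) / (8.098 × 10⁴)³
   = 1.151 × 10⁶ m/s²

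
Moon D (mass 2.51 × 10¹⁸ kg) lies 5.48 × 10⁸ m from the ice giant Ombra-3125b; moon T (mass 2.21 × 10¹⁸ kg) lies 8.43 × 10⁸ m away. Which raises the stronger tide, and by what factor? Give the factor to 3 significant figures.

Moon D, by a factor of ≈ 4.13

The tide-raising term goes as M/d³ (the gradient of a 1/d² field).
Moon D: (2.51 × 10¹⁸) / (5.48 × 10⁸)³ = 1.525 × 10⁻⁸
Moon T: (2.21 × 10¹⁸) / (8.43 × 10⁸)³ = 3.689 × 10⁻⁹
Ratio (larger/smaller) = 4.13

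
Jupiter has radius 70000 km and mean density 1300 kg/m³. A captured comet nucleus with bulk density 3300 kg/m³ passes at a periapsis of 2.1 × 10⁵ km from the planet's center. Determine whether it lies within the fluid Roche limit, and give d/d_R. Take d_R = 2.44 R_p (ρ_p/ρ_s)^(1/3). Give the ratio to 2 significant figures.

outside; d/d_R ≈ 1.7

d_R = 2.44 × (70000 km) × (1300/3300)^(1/3) = 1.252 × 10⁵ km
d/d_R = (2.1 × 10⁵) / (1.252 × 10⁵) = 1.7
Since d/d_R > 1, the body is outside the Roche limit.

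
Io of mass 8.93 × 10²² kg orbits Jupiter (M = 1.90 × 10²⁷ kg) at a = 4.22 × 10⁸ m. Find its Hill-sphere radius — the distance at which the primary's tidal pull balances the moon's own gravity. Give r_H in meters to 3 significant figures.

1.06 × 10⁷ m

r_H ≈ a (m/3M)^(1/3)
    = (4.22 × 10⁸) × (8.93 × 10²² / (3 × 1.90 × 10²⁷))^(1/3)
    = 1.06 × 10⁷ m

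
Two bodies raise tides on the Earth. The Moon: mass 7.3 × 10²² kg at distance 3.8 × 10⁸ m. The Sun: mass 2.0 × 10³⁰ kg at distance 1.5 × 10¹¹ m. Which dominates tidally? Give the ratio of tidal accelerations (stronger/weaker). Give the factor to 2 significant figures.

Compare M/d³ for the two perturbers:
The Moon: (7.3 × 10²²) / (3.8 × 10⁸)³ = 1.330 × 10⁻³
The Sun: (2.0 × 10³⁰) / (1.5 × 10¹¹)³ = 5.926 × 10⁻⁴
Ratio (larger/smaller) = 2.2

The Moon, by a factor of ≈ 2.2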